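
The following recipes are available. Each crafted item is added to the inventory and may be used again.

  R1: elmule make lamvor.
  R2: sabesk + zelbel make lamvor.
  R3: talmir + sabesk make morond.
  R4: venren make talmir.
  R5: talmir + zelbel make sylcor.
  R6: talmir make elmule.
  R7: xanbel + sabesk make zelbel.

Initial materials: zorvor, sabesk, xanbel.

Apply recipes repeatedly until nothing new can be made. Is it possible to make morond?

No

morond would need talmir and sabesk (R3), but talmir is never obtained.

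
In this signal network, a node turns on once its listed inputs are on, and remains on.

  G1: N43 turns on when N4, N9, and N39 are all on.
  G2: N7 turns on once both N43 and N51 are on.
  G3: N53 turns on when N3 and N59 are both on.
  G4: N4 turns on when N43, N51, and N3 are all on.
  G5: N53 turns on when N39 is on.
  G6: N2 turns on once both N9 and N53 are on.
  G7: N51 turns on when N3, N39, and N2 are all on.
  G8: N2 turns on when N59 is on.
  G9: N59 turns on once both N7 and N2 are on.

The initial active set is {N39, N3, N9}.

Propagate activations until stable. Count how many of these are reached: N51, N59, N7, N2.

2

N39 is on, so N53 turns on (G5).
N9 and N53 are on, so N2 turns on (G6).
N3, N39, and N2 are on, so N51 turns on (G7).
N51: reached.
N59 would need N7 and N2 (G9), but N7 never turns on.
N7 would need N43 and N51 (G2), but N43 never turns on.
N2: reached.
Reached: N51 and N2 — 2 of the 4.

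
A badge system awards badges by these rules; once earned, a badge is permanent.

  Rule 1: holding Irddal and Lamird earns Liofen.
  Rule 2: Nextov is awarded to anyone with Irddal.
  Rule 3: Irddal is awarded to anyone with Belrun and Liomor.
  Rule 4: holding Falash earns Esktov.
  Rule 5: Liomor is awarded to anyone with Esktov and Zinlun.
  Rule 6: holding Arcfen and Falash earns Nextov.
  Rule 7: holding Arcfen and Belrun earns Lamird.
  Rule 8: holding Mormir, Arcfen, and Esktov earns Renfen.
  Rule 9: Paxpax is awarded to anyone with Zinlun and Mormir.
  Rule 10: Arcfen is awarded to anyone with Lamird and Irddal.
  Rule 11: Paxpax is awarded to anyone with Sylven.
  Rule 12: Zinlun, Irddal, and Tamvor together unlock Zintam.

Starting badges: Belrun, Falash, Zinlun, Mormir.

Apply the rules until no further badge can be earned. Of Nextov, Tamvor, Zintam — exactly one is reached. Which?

With Falash, Esktov is earned (Rule 4).
With Esktov and Zinlun, Liomor is earned (Rule 5).
With Belrun and Liomor, Irddal is earned (Rule 3).
With Irddal, Nextov is earned (Rule 2).
No rule produces Tamvor, and it is not given. Zintam would need Zinlun, Irddal, and Tamvor (Rule 12), but Tamvor is never earned.

Nextov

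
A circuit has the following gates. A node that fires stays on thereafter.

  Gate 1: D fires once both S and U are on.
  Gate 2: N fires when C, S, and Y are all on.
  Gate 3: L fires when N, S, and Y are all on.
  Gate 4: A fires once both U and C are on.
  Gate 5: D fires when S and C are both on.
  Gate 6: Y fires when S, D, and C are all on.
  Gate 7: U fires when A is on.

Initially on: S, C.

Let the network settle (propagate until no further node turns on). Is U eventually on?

U would need A (Gate 7), but A never turns on.

No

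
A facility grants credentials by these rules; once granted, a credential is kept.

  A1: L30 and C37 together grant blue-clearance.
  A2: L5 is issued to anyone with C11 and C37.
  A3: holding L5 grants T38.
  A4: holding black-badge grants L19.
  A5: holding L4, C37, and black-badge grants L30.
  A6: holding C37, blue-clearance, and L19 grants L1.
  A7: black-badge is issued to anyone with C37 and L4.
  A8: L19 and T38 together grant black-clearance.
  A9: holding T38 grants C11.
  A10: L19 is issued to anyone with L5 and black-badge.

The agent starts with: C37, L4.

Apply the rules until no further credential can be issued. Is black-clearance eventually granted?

No

black-clearance would need L19 and T38 (A8), but T38 is never granted.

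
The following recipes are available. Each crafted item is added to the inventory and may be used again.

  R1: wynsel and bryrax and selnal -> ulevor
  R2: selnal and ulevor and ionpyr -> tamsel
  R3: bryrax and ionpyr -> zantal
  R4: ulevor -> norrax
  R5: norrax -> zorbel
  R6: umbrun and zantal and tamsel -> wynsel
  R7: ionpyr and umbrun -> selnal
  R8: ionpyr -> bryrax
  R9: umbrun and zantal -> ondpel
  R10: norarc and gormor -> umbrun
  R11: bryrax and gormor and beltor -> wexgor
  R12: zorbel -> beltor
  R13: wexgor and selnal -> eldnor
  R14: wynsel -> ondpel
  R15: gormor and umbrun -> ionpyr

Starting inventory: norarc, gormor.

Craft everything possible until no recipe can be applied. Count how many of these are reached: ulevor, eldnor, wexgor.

ulevor would need wynsel, bryrax, and selnal (R1), but wynsel is never obtained.
eldnor would need wexgor and selnal (R13), but wexgor is never obtained.
wexgor would need bryrax, gormor, and beltor (R11), but beltor is never obtained.
None of the 3 are reached.

0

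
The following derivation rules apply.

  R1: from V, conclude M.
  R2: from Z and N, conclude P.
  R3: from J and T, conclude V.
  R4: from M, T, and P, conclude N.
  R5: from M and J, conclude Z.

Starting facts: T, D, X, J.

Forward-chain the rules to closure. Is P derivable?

No

P would need Z and N (R2), but N is never established.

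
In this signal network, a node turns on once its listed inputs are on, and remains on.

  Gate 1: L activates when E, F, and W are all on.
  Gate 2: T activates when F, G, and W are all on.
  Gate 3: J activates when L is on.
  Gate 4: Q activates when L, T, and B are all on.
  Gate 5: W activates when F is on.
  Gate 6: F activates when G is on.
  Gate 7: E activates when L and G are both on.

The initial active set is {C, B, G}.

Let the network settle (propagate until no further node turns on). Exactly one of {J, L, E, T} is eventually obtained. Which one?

G is on, so F activates (Gate 6).
F is on, so W activates (Gate 5).
F, G, and W are on, so T activates (Gate 2).
L would need E, F, and W (Gate 1), but E never turns on. J would need L (Gate 3), but L never turns on. E would need L and G (Gate 7), but L never turns on.

T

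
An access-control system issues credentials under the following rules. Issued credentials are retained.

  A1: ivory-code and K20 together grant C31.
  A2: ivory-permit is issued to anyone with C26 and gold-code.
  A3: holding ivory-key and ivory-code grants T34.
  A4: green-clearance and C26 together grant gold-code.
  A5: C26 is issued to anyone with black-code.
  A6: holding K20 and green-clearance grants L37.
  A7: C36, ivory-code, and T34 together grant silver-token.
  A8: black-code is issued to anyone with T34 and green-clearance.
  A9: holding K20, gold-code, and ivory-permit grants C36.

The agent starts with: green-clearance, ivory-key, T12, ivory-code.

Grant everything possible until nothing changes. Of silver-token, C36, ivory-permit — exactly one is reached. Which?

ivory-permit

Holding ivory-key and ivory-code grants T34 (A3).
Holding T34 and green-clearance grants black-code (A8).
Holding black-code grants C26 (A5).
Holding green-clearance and C26 grants gold-code (A4).
Holding C26 and gold-code grants ivory-permit (A2).
silver-token would need C36, ivory-code, and T34 (A7), but C36 is never granted. C36 would need K20, gold-code, and ivory-permit (A9), but K20 is never granted.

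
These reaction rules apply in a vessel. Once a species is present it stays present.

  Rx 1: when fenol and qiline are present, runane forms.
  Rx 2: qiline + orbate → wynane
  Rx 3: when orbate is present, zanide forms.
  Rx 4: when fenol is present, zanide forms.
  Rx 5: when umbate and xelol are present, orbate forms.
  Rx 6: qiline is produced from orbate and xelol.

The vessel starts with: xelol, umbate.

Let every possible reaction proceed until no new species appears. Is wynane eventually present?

umbate and xelol present → orbate forms (Rx 5).
orbate and xelol present → qiline forms (Rx 6).
qiline and orbate present → wynane forms (Rx 2).

Yes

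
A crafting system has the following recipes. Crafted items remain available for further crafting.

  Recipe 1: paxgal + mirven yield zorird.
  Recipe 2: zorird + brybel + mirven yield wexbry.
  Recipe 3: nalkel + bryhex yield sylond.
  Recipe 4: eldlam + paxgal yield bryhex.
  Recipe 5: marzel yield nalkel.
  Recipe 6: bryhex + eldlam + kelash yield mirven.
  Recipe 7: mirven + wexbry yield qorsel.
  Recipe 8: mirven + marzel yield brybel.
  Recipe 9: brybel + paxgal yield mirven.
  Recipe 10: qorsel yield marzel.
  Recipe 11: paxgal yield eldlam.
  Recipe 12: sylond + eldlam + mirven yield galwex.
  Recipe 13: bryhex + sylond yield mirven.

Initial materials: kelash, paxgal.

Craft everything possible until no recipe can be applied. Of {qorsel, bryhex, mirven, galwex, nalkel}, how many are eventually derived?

paxgal → eldlam (Recipe 11).
eldlam + paxgal → bryhex (Recipe 4).
Using Recipe 6, bryhex, eldlam, and kelash make mirven.
qorsel would need mirven and wexbry (Recipe 7), but wexbry is never obtained.
bryhex: reached.
mirven: reached.
galwex would need sylond, eldlam, and mirven (Recipe 12), but sylond is never obtained.
nalkel would need marzel (Recipe 5), but marzel is never obtained.
Reached: bryhex and mirven — 2 of the 5.

2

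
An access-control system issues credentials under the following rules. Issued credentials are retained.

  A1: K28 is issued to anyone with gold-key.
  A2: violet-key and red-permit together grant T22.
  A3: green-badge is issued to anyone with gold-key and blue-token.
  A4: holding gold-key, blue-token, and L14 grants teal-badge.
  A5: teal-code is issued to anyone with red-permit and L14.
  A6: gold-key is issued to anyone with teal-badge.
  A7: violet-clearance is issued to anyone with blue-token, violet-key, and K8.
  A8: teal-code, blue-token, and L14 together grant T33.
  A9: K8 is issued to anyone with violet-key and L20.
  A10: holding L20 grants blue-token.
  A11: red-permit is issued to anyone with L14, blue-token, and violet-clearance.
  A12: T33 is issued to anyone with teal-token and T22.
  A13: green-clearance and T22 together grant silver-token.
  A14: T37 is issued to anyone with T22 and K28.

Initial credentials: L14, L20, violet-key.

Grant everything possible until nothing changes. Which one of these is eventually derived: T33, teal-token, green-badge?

T33

Holding violet-key and L20 grants K8 (A9).
Holding L20 grants blue-token (A10).
Holding blue-token, violet-key, and K8 grants violet-clearance (A7).
Holding L14, blue-token, and violet-clearance grants red-permit (A11).
Holding red-permit and L14 grants teal-code (A5).
Holding teal-code, blue-token, and L14 grants T33 (A8).
green-badge would need gold-key and blue-token (A3), but gold-key is never granted. No rule produces teal-token, and it is not given.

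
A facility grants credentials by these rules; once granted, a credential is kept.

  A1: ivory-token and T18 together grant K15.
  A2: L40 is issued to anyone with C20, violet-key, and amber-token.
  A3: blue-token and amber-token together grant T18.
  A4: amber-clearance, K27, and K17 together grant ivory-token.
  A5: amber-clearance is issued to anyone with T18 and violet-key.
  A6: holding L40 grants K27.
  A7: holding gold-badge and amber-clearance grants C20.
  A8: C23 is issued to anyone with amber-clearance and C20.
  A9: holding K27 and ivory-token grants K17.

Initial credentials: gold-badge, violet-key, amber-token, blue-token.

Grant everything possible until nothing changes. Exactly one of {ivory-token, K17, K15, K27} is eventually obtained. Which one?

Holding blue-token and amber-token grants T18 (A3).
Holding T18 and violet-key grants amber-clearance (A5).
Holding gold-badge and amber-clearance grants C20 (A7).
Holding C20, violet-key, and amber-token grants L40 (A2).
Holding L40 grants K27 (A6).
K17 would need K27 and ivory-token (A9), but ivory-token is never granted. ivory-token would need amber-clearance, K27, and K17 (A4), but K17 is never granted. K15 would need ivory-token and T18 (A1), but ivory-token is never granted.

K27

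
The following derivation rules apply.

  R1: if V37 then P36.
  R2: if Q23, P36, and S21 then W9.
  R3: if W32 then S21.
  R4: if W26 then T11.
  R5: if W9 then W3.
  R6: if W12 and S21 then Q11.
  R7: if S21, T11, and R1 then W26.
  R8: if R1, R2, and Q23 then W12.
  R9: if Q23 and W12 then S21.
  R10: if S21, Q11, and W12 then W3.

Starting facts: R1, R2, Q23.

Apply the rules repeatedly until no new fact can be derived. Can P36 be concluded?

No

P36 would need V37 (R1), but V37 is never established.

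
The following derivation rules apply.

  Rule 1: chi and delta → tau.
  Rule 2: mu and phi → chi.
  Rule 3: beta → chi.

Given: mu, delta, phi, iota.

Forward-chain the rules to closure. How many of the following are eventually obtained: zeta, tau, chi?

mu and phi hold, so chi follows (Rule 2).
chi and delta hold, so tau follows (Rule 1).
No rule produces zeta, and it is not given.
tau: reached.
chi: reached.
Reached: tau and chi — 2 of the 3.

2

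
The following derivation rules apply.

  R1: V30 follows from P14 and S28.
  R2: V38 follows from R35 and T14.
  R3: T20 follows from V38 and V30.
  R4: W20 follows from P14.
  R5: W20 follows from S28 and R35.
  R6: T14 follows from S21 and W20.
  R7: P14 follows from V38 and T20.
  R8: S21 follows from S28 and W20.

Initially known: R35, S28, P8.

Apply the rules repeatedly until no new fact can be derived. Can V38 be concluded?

S28 and R35 hold, so W20 follows (R5).
S28 and W20 hold, so S21 follows (R8).
S21 and W20 hold, so T14 follows (R6).
From R35 and T14, R2 gives V38.

Yes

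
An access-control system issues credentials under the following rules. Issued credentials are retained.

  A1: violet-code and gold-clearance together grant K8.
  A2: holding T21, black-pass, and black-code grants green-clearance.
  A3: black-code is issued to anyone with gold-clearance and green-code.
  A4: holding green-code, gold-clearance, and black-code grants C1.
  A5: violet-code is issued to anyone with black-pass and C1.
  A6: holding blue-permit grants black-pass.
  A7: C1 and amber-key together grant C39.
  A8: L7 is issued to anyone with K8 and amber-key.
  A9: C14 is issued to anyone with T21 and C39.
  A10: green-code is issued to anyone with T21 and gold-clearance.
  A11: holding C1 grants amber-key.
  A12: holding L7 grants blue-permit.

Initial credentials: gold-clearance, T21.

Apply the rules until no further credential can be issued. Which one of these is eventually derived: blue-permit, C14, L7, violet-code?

Holding T21 and gold-clearance grants green-code (A10).
Holding gold-clearance and green-code grants black-code (A3).
Holding green-code, gold-clearance, and black-code grants C1 (A4).
Holding C1 grants amber-key (A11).
Holding C1 and amber-key grants C39 (A7).
Holding T21 and C39 grants C14 (A9).
L7 would need K8 and amber-key (A8), but K8 is never granted. violet-code would need black-pass and C1 (A5), but black-pass is never granted. blue-permit would need L7 (A12), but L7 is never granted.

C14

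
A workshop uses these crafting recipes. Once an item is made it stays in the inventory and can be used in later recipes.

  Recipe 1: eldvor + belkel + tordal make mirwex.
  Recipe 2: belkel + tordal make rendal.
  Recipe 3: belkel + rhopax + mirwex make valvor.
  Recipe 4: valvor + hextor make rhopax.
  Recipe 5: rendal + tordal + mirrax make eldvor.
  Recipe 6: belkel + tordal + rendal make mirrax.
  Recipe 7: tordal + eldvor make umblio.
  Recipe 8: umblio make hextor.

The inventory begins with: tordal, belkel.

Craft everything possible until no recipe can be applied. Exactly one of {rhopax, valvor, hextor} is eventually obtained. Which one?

Using Recipe 2, belkel and tordal make rendal.
belkel + tordal + rendal → mirrax (Recipe 6).
rendal + tordal + mirrax → eldvor (Recipe 5).
Using Recipe 7, tordal and eldvor make umblio.
umblio → hextor (Recipe 8).
valvor would need belkel, rhopax, and mirwex (Recipe 3), but rhopax is never obtained. rhopax would need valvor and hextor (Recipe 4), but valvor is never obtained.

hextor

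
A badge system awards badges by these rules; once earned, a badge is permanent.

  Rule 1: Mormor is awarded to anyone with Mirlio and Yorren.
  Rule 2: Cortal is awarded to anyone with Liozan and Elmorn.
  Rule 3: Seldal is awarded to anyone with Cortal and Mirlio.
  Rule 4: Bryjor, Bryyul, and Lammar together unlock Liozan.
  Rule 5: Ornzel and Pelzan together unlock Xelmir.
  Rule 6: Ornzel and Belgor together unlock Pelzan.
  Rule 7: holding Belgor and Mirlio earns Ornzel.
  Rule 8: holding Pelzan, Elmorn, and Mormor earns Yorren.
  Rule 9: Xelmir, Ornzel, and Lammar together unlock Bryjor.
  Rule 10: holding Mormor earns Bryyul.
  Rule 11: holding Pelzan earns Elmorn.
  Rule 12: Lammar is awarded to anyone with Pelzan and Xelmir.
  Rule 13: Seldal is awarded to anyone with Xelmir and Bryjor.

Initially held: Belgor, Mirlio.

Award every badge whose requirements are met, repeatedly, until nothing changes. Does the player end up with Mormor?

Mormor would need Mirlio and Yorren (Rule 1), but Yorren is never earned.

No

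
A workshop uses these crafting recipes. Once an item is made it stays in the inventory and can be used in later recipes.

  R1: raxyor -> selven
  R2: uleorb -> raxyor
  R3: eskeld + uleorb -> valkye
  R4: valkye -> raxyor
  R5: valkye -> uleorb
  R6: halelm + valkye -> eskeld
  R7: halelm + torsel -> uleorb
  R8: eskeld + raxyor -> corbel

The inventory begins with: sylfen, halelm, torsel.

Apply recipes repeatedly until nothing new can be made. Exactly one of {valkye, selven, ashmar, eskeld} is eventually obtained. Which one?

selven

halelm + torsel -> uleorb (R7).
Using R2, uleorb makes raxyor.
Using R1, raxyor makes selven.
valkye would need eskeld and uleorb (R3), but eskeld is never obtained. No rule produces ashmar, and it is not given. eskeld would need halelm and valkye (R6), but valkye is never obtained.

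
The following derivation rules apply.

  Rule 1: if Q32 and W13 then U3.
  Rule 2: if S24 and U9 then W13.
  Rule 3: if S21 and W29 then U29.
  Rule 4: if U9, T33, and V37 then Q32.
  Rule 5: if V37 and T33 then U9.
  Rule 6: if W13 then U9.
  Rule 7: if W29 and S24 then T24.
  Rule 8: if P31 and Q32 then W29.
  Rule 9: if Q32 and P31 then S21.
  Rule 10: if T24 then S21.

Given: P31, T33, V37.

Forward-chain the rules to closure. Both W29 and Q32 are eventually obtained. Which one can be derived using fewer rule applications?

Q32

Q32: From V37 and T33, Rule 5 gives U9. From U9, T33, and V37, Rule 4 gives Q32. [2 rule applications]
W29: From V37 and T33, Rule 5 gives U9. From U9, T33, and V37, Rule 4 gives Q32. P31 and Q32 hold, so W29 follows (Rule 8). [3 rule applications]
Q32 needs fewer.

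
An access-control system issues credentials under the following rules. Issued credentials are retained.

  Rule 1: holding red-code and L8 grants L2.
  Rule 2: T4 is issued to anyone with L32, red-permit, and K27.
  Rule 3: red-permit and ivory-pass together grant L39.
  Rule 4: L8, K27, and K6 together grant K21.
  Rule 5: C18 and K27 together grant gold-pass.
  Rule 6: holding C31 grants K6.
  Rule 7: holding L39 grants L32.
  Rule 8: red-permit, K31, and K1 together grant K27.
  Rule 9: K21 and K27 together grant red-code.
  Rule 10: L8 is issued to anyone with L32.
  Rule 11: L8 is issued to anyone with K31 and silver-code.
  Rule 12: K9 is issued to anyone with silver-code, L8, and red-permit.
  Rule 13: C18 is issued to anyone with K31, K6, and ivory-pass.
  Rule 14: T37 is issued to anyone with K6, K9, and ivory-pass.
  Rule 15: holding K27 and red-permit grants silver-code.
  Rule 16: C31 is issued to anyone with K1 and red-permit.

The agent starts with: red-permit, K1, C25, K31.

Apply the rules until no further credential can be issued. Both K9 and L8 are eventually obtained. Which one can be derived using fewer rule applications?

L8

L8: Holding red-permit, K31, and K1 grants K27 (Rule 8). Holding K27 and red-permit grants silver-code (Rule 15). Holding K31 and silver-code grants L8 (Rule 11). [3 rule applications]
K9: Holding red-permit, K31, and K1 grants K27 (Rule 8). Holding K27 and red-permit grants silver-code (Rule 15). Holding K31 and silver-code grants L8 (Rule 11). Holding silver-code, L8, and red-permit grants K9 (Rule 12). [4 rule applications]
L8 needs fewer.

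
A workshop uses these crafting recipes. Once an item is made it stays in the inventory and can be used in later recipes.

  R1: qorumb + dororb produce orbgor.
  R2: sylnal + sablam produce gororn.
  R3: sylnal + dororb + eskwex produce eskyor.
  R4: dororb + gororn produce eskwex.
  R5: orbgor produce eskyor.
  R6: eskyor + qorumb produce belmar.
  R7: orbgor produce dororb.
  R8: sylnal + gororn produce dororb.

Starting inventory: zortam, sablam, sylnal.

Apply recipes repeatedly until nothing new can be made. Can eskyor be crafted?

sylnal + sablam → gororn (R2).
Using R8, sylnal and gororn make dororb.
Using R4, dororb and gororn make eskwex.
sylnal + dororb + eskwex → eskyor (R3).

Yes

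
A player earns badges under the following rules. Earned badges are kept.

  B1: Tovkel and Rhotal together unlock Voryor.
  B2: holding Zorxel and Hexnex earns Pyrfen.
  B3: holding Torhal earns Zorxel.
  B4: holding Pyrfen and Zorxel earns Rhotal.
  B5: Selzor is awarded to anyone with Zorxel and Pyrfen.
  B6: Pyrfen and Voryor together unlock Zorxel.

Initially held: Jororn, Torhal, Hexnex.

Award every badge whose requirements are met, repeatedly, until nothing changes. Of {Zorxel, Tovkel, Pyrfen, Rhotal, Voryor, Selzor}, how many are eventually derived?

With Torhal, Zorxel is earned (B3).
With Zorxel and Hexnex, Pyrfen is earned (B2).
With Pyrfen and Zorxel, Rhotal is earned (B4).
With Zorxel and Pyrfen, Selzor is earned (B5).
Zorxel: reached.
No rule produces Tovkel, and it is not given.
Pyrfen: reached.
Rhotal: reached.
Voryor would need Tovkel and Rhotal (B1), but Tovkel is never earned.
Selzor: reached.
Reached: Zorxel, Pyrfen, Rhotal, and Selzor — 4 of the 6.

4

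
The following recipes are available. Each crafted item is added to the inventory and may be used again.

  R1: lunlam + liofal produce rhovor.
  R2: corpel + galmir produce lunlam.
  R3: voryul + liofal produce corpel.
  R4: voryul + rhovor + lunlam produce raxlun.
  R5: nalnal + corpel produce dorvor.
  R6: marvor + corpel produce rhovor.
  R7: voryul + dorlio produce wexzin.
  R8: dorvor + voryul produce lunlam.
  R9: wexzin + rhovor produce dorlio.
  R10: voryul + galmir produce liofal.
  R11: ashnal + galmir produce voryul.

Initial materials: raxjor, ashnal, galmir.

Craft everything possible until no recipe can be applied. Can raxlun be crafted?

Yes

ashnal + galmir → voryul (R11).
voryul + galmir → liofal (R10).
Using R3, voryul and liofal make corpel.
corpel + galmir → lunlam (R2).
Using R1, lunlam and liofal make rhovor.
voryul + rhovor + lunlam → raxlun (R4).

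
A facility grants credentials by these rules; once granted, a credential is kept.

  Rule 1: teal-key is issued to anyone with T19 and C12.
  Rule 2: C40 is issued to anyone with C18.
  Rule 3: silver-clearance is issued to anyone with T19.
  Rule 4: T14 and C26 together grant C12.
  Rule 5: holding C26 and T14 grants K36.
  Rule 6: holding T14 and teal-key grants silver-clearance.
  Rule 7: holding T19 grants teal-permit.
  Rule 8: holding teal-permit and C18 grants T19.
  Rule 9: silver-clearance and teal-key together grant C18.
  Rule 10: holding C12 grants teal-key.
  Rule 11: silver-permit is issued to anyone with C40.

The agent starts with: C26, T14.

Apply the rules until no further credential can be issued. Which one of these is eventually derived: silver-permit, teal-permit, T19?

silver-permit

Holding T14 and C26 grants C12 (Rule 4).
Holding C12 grants teal-key (Rule 10).
Holding T14 and teal-key grants silver-clearance (Rule 6).
Holding silver-clearance and teal-key grants C18 (Rule 9).
Holding C18 grants C40 (Rule 2).
Holding C40 grants silver-permit (Rule 11).
teal-permit would need T19 (Rule 7), but T19 is never granted. T19 would need teal-permit and C18 (Rule 8), but teal-permit is never granted.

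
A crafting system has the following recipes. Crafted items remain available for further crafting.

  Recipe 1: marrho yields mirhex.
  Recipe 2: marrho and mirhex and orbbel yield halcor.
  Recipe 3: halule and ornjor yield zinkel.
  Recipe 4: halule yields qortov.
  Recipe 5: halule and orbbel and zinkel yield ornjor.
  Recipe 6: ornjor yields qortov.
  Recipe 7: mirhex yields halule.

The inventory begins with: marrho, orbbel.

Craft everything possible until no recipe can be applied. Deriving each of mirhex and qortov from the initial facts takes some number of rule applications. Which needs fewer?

mirhex: marrho → mirhex (Recipe 1). [1 rule application]
qortov: marrho → mirhex (Recipe 1). Using Recipe 7, mirhex makes halule. halule → qortov (Recipe 4). [3 rule applications]
mirhex needs fewer.

mirhex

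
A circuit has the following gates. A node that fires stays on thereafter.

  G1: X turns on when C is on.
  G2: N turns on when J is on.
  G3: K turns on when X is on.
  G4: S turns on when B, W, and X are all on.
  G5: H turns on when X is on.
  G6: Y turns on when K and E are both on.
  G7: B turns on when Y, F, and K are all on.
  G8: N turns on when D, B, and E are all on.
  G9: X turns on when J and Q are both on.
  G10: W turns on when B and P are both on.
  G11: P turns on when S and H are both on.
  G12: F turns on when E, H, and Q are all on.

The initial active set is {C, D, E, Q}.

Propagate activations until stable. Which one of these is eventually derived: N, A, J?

N

C is on, so X turns on (G1).
G3: X on → K on.
G5: X on → H on.
G12: E, H, and Q on → F on.
G6: K and E on → Y on.
G7: Y, F, and K on → B on.
D, B, and E are on, so N turns on (G8).
No rule produces J, and it is not given. No rule produces A, and it is not given.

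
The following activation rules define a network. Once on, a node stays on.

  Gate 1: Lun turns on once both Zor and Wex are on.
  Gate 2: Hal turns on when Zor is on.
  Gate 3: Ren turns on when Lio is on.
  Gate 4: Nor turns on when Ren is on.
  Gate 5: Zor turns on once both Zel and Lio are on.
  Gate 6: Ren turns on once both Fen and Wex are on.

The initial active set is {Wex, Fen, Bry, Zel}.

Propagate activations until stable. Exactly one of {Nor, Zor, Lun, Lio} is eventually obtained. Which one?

Nor

Gate 6: Fen and Wex on → Ren on.
Ren is on, so Nor turns on (Gate 4).
No rule produces Lio, and it is not given. Lun would need Zor and Wex (Gate 1), but Zor never turns on. Zor would need Zel and Lio (Gate 5), but Lio never turns on.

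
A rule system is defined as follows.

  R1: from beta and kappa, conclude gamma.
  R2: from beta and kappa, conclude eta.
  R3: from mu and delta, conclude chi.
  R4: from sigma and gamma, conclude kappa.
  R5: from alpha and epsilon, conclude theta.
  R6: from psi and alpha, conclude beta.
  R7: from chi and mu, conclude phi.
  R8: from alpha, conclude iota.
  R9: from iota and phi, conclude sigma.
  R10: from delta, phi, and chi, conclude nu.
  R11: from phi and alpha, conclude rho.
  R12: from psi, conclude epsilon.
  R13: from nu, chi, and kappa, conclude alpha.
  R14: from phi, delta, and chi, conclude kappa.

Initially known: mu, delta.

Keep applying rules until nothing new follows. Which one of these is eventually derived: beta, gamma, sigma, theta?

sigma

From mu and delta, R3 gives chi.
From chi and mu, R7 gives phi.
From delta, phi, and chi, R10 gives nu.
phi, delta, and chi hold, so kappa follows (R14).
From nu, chi, and kappa, R13 gives alpha.
alpha holds, so iota follows (R8).
iota and phi hold, so sigma follows (R9).
beta would need psi and alpha (R6), but psi is never established. theta would need alpha and epsilon (R5), but epsilon is never established. gamma would need beta and kappa (R1), but beta is never established.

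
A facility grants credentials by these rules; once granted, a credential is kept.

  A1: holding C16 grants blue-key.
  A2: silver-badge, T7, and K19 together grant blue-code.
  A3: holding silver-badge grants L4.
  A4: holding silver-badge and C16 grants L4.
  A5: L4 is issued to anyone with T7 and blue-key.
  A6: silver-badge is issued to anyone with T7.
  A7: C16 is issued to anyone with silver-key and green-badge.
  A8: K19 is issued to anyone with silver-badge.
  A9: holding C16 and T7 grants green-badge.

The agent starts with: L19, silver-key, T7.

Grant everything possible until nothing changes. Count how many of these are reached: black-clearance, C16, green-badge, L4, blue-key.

1

Holding T7 grants silver-badge (A6).
Holding silver-badge grants L4 (A3).
No rule produces black-clearance, and it is not given.
C16 would need silver-key and green-badge (A7), but green-badge is never granted.
green-badge would need C16 and T7 (A9), but C16 is never granted.
L4: reached.
blue-key would need C16 (A1), but C16 is never granted.
Reached: L4 — 1 of the 5.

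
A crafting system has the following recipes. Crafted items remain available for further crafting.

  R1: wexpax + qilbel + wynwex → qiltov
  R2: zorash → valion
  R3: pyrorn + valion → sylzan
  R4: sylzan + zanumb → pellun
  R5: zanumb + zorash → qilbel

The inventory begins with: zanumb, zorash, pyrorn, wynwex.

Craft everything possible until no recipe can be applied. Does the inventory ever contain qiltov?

No

qiltov would need wexpax, qilbel, and wynwex (R1), but wexpax is never obtained.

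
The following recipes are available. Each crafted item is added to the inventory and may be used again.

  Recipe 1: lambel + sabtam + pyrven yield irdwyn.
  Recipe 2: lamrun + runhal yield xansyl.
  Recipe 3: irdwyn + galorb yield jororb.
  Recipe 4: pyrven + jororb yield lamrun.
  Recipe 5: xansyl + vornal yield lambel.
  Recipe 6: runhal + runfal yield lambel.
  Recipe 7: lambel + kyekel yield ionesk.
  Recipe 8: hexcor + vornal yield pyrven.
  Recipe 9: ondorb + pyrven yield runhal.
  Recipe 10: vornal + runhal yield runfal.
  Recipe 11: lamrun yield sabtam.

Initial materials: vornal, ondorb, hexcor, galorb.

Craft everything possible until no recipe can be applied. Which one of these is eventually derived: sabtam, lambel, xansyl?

Using Recipe 8, hexcor and vornal make pyrven.
ondorb + pyrven → runhal (Recipe 9).
vornal + runhal → runfal (Recipe 10).
Using Recipe 6, runhal and runfal make lambel.
xansyl would need lamrun and runhal (Recipe 2), but lamrun is never obtained. sabtam would need lamrun (Recipe 11), but lamrun is never obtained.

lambel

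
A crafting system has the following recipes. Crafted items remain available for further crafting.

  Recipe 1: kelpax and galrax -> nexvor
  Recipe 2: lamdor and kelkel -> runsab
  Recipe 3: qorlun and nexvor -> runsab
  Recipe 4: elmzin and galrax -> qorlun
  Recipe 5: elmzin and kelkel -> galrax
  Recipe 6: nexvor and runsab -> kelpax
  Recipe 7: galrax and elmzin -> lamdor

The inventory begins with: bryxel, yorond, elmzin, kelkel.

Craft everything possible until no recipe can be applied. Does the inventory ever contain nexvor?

nexvor would need kelpax and galrax (Recipe 1), but kelpax is never obtained.

No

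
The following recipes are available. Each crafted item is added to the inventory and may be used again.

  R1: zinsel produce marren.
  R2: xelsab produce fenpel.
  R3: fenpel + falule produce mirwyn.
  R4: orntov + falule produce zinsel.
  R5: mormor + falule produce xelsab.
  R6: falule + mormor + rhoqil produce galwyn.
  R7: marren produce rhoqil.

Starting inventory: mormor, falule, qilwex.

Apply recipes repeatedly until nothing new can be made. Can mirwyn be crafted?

Using R5, mormor and falule make xelsab.
xelsab → fenpel (R2).
fenpel + falule → mirwyn (R3).

Yes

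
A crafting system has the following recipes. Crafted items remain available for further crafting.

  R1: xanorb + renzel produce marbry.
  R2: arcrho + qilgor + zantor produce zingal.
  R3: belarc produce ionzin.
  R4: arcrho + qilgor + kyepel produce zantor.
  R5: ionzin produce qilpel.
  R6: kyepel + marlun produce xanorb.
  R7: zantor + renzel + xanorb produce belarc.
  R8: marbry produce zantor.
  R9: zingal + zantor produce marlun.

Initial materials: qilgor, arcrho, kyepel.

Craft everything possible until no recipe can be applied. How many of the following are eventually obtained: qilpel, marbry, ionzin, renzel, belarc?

0

qilpel would need ionzin (R5), but ionzin is never obtained.
marbry would need xanorb and renzel (R1), but renzel is never obtained.
ionzin would need belarc (R3), but belarc is never obtained.
No rule produces renzel, and it is not given.
belarc would need zantor, renzel, and xanorb (R7), but renzel is never obtained.
None of the 5 are reached.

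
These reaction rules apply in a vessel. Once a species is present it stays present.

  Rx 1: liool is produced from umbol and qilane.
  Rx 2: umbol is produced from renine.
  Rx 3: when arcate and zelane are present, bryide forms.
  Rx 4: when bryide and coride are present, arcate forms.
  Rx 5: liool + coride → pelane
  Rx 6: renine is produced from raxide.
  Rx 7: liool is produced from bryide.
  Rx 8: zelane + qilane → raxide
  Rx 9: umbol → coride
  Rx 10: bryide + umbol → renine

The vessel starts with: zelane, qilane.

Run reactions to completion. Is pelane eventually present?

Yes

zelane and qilane present → raxide forms (Rx 8).
raxide present → renine forms (Rx 6).
renine present → umbol forms (Rx 2).
umbol and qilane present → liool forms (Rx 1).
umbol present → coride forms (Rx 9).
liool and coride present → pelane forms (Rx 5).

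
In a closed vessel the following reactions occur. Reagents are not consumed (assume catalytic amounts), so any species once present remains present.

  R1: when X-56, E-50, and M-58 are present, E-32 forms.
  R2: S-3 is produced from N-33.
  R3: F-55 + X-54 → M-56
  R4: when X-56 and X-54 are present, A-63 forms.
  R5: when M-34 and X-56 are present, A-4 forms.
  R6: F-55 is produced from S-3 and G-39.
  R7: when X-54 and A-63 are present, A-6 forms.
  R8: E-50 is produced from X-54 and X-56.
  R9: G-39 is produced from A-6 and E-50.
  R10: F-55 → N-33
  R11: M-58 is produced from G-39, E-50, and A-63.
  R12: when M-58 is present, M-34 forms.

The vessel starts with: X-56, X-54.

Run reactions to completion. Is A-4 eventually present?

Yes

X-54 and X-56 present → E-50 forms (R8).
X-56 and X-54 present → A-63 forms (R4).
X-54 and A-63 present → A-6 forms (R7).
A-6 and E-50 present → G-39 forms (R9).
G-39, E-50, and A-63 present → M-58 forms (R11).
M-58 present → M-34 forms (R12).
M-34 and X-56 present → A-4 forms (R5).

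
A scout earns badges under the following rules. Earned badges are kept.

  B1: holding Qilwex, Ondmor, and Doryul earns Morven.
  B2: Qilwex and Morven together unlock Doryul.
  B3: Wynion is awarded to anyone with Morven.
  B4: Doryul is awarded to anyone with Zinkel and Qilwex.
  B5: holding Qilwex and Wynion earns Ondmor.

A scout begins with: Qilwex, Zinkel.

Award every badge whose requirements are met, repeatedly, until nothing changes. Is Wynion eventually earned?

No

Wynion would need Morven (B3), but Morven is never earned.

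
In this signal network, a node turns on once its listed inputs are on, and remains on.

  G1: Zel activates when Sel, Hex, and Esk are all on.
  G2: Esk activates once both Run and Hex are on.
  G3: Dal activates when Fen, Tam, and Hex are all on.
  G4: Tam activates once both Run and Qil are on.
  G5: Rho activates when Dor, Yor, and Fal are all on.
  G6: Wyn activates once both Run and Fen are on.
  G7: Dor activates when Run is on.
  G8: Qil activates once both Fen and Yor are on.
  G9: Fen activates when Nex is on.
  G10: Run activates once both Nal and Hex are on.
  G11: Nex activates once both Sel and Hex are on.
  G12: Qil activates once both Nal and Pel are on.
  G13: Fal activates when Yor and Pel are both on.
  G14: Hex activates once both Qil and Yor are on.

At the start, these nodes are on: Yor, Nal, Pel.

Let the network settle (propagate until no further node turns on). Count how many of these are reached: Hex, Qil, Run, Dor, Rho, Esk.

Yor and Pel are on, so Fal activates (G13).
Nal and Pel are on, so Qil activates (G12).
G14: Qil and Yor on → Hex on.
Nal and Hex are on, so Run activates (G10).
Run and Hex are on, so Esk activates (G2).
Run is on, so Dor activates (G7).
Dor, Yor, and Fal are on, so Rho activates (G5).
Hex: reached.
Qil: reached.
Run: reached.
Dor: reached.
Rho: reached.
Esk: reached.
All 6 are reached.

6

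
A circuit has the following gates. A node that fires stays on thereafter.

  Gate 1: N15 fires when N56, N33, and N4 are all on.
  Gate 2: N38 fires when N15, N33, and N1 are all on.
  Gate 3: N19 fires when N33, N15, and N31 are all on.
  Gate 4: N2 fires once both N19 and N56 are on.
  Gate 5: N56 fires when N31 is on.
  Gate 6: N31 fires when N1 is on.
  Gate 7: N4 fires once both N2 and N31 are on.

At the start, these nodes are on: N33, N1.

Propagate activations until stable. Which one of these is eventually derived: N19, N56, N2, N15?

N1 is on, so N31 fires (Gate 6).
Gate 5: N31 on → N56 on.
N2 would need N19 and N56 (Gate 4), but N19 never turns on. N15 would need N56, N33, and N4 (Gate 1), but N4 never turns on. N19 would need N33, N15, and N31 (Gate 3), but N15 never turns on.

N56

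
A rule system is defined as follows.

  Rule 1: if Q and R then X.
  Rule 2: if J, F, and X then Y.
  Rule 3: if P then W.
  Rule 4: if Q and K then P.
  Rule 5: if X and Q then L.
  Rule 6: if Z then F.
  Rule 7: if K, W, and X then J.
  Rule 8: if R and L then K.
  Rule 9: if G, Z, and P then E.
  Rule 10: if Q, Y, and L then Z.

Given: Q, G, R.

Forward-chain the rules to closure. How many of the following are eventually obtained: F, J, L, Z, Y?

2

From Q and R, Rule 1 gives X.
From X and Q, Rule 5 gives L.
From R and L, Rule 8 gives K.
From Q and K, Rule 4 gives P.
From P, Rule 3 gives W.
From K, W, and X, Rule 7 gives J.
F would need Z (Rule 6), but Z is never established.
J: reached.
L: reached.
Z would need Q, Y, and L (Rule 10), but Y is never established.
Y would need J, F, and X (Rule 2), but F is never established.
Reached: J and L — 2 of the 5.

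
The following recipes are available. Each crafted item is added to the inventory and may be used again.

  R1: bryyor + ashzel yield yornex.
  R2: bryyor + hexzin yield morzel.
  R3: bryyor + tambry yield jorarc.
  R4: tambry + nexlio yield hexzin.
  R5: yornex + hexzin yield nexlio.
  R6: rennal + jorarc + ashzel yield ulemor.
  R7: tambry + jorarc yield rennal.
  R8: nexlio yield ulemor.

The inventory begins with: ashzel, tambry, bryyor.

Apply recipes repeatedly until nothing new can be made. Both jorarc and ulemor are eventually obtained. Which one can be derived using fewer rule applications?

jorarc

jorarc: bryyor + tambry → jorarc (R3). [1 rule application]
ulemor: bryyor + tambry → jorarc (R3). tambry + jorarc → rennal (R7). Using R6, rennal, jorarc, and ashzel make ulemor. [3 rule applications]
jorarc needs fewer.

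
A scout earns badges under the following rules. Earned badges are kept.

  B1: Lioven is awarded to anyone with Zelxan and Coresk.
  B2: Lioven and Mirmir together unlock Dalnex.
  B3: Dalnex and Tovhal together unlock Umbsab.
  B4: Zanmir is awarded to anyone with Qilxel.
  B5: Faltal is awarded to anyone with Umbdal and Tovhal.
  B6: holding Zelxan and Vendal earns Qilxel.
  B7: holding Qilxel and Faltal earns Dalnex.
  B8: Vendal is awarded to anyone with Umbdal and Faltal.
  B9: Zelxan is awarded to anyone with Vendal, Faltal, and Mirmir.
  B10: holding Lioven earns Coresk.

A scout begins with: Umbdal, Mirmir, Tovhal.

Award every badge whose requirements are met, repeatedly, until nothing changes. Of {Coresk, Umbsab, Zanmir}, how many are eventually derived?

2

With Umbdal and Tovhal, Faltal is earned (B5).
With Umbdal and Faltal, Vendal is earned (B8).
With Vendal, Faltal, and Mirmir, Zelxan is earned (B9).
With Zelxan and Vendal, Qilxel is earned (B6).
With Qilxel and Faltal, Dalnex is earned (B7).
With Qilxel, Zanmir is earned (B4).
With Dalnex and Tovhal, Umbsab is earned (B3).
Coresk would need Lioven (B10), but Lioven is never earned.
Umbsab: reached.
Zanmir: reached.
Reached: Umbsab and Zanmir — 2 of the 3.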